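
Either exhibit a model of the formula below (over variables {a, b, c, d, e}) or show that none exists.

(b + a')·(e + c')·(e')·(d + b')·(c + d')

a=0, b=0, c=0, d=0, e=0

From the singleton clause (e'), e = 0.
From the singleton clause (c'), c = 0.
From the singleton clause (d'), d = 0.
From the singleton clause (b'), b = 0.
From the singleton clause (a'), a = 0.
This assignment satisfies each clause.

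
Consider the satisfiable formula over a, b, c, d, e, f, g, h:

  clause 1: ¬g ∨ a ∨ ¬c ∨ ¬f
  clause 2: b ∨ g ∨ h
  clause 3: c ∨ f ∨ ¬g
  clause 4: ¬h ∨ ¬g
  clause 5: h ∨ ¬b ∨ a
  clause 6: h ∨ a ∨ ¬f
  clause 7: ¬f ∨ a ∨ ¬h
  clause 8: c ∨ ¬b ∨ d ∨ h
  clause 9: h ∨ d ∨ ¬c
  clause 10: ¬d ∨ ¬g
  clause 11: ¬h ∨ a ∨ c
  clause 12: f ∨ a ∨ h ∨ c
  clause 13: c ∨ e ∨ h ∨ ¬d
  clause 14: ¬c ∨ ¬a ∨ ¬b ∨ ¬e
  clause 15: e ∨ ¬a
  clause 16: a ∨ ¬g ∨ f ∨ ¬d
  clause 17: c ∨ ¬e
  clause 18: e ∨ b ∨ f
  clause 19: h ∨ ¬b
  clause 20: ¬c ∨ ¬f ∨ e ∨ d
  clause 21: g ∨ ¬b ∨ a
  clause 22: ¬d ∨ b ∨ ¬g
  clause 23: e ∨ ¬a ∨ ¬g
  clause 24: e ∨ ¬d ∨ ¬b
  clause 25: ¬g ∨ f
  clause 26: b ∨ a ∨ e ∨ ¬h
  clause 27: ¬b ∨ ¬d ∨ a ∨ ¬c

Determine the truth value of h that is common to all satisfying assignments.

Suppose h = False.
From the singleton clause (¬b), b = False.
From the singleton clause (g), g = True.
From the singleton clause (¬d), d = False.
From the singleton clause (¬c), c = False.
From the singleton clause (f), f = True.
From the singleton clause (a), a = True.
From the singleton clause (e), e = True.
But (¬e) is also a unit clause — contradiction.
So every satisfying assignment has h = True.

True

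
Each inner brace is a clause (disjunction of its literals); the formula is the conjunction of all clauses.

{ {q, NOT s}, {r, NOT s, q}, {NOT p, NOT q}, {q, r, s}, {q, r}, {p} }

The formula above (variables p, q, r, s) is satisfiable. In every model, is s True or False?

False

Suppose s = true.
Unit clause (q) forces q = true.
Unit clause (NOT p) forces p = false.
Now (p) is unsatisfied and unit — conflict.
So every satisfying assignment has s = False.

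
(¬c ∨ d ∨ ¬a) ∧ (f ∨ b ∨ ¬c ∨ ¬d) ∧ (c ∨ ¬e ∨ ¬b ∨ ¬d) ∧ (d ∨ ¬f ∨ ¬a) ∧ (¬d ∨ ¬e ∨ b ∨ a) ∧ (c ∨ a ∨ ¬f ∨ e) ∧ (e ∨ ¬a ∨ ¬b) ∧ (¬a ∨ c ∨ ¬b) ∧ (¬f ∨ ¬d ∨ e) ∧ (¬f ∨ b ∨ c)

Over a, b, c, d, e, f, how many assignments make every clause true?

25

There are 2^6 = 64 truth assignments over (a, b, c, d, e, f).
Split on d. With d = True, the clauses containing d are satisfied and ¬d drops from the rest; 10 of the 2^5 = 32 assignments to the other variables satisfy what remains.
With d = False, by the same count on the reduced clause set, 15 assignments work.
Total: 10 + 15 = 25.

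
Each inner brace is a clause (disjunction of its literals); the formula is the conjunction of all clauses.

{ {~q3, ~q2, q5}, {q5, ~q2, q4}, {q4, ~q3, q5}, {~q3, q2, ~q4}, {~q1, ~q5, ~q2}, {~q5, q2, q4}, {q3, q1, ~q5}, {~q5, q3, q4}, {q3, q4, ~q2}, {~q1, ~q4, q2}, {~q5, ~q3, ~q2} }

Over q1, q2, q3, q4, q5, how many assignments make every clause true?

There are 2^5 = 32 truth assignments over (q1, q2, q3, q4, q5).
Split on q2. With q2 = 1, the clauses containing q2 are satisfied and ~q2 drops from the rest; 2 of the 2^4 = 16 assignments to the other variables satisfy what remains.
With q2 = 0, by the same count on the reduced clause set, 3 assignments work.
(One model: q1=F, q2=F, q3=F, q4=F, q5=F.)
Total: 2 + 3 = 5.

5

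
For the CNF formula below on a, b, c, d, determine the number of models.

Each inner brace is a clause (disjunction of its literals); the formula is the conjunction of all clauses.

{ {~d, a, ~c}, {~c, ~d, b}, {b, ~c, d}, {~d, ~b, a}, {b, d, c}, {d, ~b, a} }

There are 2^4 = 16 truth assignments over (a, b, c, d).
Check each against the 6 clauses (columns in the order a, b, c, d):
  F F F F  ✗ fails (b | d | c)
  F F F T  ✓ satisfies all
  F F T F  ✗ fails (b | ~c | d)
  F F T T  ✗ fails (~d | a | ~c)
  F T F F  ✗ fails (d | ~b | a)
  F T F T  ✗ fails (~d | ~b | a)
  F T T F  ✗ fails (d | ~b | a)
  F T T T  ✗ fails (~d | a | ~c)
  T F F F  ✗ fails (b | d | c)
  T F F T  ✓ satisfies all
  T F T F  ✗ fails (b | ~c | d)
  T F T T  ✗ fails (~c | ~d | b)
  T T F F  ✓ satisfies all
  T T F T  ✓ satisfies all
  T T T F  ✓ satisfies all
  T T T T  ✓ satisfies all
6 of the 16 rows are models.

6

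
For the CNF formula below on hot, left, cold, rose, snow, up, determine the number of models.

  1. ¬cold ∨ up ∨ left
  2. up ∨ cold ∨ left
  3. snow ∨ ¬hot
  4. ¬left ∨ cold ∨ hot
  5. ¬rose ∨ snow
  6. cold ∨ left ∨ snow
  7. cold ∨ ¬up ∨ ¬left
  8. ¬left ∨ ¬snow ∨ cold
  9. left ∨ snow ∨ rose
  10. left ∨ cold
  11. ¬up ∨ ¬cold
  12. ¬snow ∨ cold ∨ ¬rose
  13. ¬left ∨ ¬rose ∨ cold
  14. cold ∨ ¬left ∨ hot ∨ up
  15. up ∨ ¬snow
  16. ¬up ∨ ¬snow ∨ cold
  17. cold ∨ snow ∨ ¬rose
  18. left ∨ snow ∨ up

There are 2^6 = 64 truth assignments over (hot, left, cold, rose, snow, up).
Split on up. With up = True, the clauses containing up are satisfied and ¬up drops from the rest; 0 of the 2^5 = 32 assignments to the other variables satisfy what remains.
With up = False, by the same count on the reduced clause set, 1 assignment works.
Total: 0 + 1 = 1.

1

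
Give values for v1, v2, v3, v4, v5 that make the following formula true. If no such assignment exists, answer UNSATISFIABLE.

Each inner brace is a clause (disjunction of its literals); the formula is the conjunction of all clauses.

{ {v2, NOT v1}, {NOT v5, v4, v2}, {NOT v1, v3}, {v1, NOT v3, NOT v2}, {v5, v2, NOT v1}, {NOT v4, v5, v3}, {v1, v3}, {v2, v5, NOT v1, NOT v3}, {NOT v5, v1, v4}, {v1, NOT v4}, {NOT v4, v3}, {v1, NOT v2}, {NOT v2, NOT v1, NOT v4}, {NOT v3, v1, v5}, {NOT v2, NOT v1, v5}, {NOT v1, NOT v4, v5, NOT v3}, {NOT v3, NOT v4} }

Suppose v2 = true.
(v1) alone gives v1 = true.
(v3) alone gives v3 = true.
(NOT v4) alone gives v4 = false.
(v5) alone gives v5 = true.
All clauses are satisfied.

v1=true, v2=true, v3=true, v4=false, v5=true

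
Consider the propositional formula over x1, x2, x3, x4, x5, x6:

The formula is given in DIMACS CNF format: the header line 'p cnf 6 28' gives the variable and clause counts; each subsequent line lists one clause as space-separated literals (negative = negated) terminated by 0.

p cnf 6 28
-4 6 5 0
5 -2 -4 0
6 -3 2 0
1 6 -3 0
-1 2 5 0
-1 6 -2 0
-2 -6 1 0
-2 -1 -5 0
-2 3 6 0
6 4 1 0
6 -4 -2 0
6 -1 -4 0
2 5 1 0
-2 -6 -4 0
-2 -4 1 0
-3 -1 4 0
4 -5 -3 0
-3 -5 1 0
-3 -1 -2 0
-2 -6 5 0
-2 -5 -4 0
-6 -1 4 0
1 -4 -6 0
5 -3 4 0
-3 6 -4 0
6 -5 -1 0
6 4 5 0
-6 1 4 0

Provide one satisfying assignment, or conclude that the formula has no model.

Try x4 = True.
Try x6 = True.
(¬x2) alone gives x2 = False.
(x1) alone gives x1 = True.
(x5) alone gives x5 = True.
No clause remains; x3 is free.

x1=True,  x2=False,  x3=True,  x4=True,  x5=True,  x6=True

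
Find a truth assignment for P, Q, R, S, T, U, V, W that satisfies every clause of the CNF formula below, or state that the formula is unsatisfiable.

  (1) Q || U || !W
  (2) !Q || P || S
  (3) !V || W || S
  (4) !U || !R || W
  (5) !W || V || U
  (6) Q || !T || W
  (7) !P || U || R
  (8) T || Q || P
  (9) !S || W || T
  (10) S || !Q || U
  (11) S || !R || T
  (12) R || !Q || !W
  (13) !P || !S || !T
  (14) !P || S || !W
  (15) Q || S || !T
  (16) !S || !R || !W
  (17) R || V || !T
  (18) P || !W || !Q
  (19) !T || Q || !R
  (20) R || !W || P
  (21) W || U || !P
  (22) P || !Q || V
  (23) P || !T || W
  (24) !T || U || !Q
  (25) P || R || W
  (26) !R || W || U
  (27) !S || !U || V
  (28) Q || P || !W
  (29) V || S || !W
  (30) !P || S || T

P: true,  Q: false,  R: false,  S: true,  T: false,  U: true,  V: true,  W: true

Branch on Q: set Q = false.
Branch on U: set U = true.
Branch on R: set R = false.
Branch on T: set T = false.
(P) alone gives P = true.
(S) alone gives S = true.
(W) alone gives W = true.
(V) alone gives V = true.
This assignment satisfies each clause.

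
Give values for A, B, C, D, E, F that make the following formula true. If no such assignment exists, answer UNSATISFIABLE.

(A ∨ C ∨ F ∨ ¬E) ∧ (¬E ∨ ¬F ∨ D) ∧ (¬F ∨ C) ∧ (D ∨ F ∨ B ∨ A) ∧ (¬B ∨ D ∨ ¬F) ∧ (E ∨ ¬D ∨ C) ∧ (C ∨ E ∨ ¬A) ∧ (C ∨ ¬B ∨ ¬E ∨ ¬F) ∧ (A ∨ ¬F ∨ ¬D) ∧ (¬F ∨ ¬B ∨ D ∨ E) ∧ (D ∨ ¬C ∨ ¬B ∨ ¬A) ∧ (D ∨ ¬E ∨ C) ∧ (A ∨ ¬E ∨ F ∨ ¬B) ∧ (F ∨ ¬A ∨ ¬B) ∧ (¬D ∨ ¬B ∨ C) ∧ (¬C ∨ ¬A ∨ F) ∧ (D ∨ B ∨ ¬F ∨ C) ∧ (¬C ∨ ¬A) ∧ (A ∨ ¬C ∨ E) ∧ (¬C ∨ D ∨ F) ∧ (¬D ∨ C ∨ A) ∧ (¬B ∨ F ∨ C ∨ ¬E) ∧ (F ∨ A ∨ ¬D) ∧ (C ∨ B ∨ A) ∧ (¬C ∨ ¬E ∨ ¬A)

Suppose F = False.
Suppose A = True.
(¬B) alone gives B = False.
(¬C) alone gives C = False.
(E) alone gives E = True.
(D) alone gives D = True.
This assignment satisfies each clause.

A ↦ True, B ↦ False, C ↦ False, D ↦ True, E ↦ True, F ↦ False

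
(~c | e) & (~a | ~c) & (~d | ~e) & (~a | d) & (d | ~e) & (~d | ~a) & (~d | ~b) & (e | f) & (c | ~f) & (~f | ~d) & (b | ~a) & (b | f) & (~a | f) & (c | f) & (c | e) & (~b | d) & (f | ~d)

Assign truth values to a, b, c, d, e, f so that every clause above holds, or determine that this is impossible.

Branch on c: set c = 0.
The clause (~f) is unit, so f = 0.
Now (f) is unsatisfied and unit — conflict.
So c must be the other value — set c = 1.
The clause (e) is unit, so e = 1.
The clause (~a) is unit, so a = 0.
The clause (~d) is unit, so d = 0.
Now (d) is unsatisfied and unit — conflict.
Neither c = 1 nor c = 0 works.

UNSATISFIABLE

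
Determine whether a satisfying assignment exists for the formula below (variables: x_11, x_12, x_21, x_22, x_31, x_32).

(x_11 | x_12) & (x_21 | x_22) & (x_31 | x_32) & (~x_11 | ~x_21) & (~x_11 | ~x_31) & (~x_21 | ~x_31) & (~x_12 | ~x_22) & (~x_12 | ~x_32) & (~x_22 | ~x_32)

Branch on x_11: set x_11 = 1.
From the singleton clause (~x_21), x_21 = 0.
From the singleton clause (x_22), x_22 = 1.
From the singleton clause (~x_31), x_31 = 0.
From the singleton clause (x_32), x_32 = 1.
That conflicts with the unit clause (~x_32).
Backtrack on x_11: now try x_11 = 0.
From the singleton clause (x_12), x_12 = 1.
From the singleton clause (~x_22), x_22 = 0.
From the singleton clause (x_21), x_21 = 1.
From the singleton clause (~x_31), x_31 = 0.
From the singleton clause (x_32), x_32 = 1.
That conflicts with the unit clause (~x_32).
Both values of x_11 lead to a conflict.
No assignment satisfies every clause.

Unsatisfiable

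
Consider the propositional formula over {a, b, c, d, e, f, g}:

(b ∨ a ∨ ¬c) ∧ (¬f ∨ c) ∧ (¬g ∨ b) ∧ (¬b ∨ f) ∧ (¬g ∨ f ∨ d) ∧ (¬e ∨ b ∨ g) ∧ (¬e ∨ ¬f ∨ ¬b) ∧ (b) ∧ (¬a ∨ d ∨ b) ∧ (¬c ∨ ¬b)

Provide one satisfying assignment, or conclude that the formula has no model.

The clause (b) is unit, so b = True.
The clause (f) is unit, so f = True.
The clause (c) is unit, so c = True.
But (¬c) is also a unit clause — contradiction.

UNSATISFIABLE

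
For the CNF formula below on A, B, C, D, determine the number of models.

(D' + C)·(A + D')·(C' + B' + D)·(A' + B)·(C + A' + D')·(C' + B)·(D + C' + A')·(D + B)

There are 2^4 = 16 truth assignments over (A, B, C, D).
Check each against the 8 clauses (columns in the order A, B, C, D):
  F F F F  ✗ fails (D + B)
  F F F T  ✗ fails (D' + C)
  F F T F  ✗ fails (C' + B)
  F F T T  ✗ fails (A + D')
  F T F F  ✓ satisfies all
  F T F T  ✗ fails (D' + C)
  F T T F  ✗ fails (C' + B' + D)
  F T T T  ✗ fails (A + D')
  T F F F  ✗ fails (A' + B)
  T F F T  ✗ fails (D' + C)
  T F T F  ✗ fails (A' + B)
  T F T T  ✗ fails (A' + B)
  T T F F  ✓ satisfies all
  T T F T  ✗ fails (D' + C)
  T T T F  ✗ fails (C' + B' + D)
  T T T T  ✓ satisfies all
3 of the 16 rows are models.

3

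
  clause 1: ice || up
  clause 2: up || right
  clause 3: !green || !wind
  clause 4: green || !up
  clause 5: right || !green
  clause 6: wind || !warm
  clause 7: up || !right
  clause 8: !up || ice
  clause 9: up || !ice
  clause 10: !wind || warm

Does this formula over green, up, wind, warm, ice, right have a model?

Suppose ice = true.
The clause (up) is unit, so up = true.
The clause (green) is unit, so green = true.
The clause (!wind) is unit, so wind = false.
The clause (right) is unit, so right = true.
The clause (!warm) is unit, so warm = false.
All clauses are satisfied.
A satisfying assignment: green=true; up=true; wind=false; warm=false; ice=true; right=true.

Yes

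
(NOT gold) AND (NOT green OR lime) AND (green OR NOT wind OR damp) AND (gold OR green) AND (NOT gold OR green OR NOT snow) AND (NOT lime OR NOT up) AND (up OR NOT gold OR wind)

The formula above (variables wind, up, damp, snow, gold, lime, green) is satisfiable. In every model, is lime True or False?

True

Suppose lime = false.
Unit clause (NOT gold) forces gold = false.
Unit clause (NOT green) forces green = false.
That conflicts with the unit clause (green).
So every satisfying assignment has lime = True.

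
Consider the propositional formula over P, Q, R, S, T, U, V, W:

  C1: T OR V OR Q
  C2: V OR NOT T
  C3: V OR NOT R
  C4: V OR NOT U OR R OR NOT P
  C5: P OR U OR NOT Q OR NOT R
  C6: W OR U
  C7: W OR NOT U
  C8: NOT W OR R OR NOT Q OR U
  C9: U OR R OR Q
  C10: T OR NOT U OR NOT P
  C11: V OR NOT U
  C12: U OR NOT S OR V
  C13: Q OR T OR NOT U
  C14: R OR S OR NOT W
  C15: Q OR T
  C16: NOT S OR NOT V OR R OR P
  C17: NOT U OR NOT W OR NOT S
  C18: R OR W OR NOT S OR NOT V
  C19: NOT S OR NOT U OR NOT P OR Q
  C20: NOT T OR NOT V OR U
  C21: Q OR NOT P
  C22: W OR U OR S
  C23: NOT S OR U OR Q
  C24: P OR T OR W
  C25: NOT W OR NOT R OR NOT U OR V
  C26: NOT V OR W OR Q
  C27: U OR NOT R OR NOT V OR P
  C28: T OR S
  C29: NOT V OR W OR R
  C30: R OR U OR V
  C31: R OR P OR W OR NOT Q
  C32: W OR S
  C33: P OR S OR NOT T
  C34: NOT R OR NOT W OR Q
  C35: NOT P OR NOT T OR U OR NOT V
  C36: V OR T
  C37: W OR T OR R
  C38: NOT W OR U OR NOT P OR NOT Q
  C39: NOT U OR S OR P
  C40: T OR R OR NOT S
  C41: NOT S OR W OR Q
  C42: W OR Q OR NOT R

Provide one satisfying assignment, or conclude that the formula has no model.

Case V = true:
Case W = true:
Case R = true:
(Q) alone gives Q = true.
Case P = true:
(U) alone gives U = true.
(T) alone gives T = true.
(NOT S) alone gives S = false.
This assignment satisfies each clause.

P=true,  Q=true,  R=true,  S=false,  T=true,  U=true,  V=true,  W=true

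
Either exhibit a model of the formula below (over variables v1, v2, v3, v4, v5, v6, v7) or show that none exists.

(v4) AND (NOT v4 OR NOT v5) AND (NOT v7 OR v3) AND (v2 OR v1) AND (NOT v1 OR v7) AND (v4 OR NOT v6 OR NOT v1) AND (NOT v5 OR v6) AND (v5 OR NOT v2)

v1 ↦ true; v2 ↦ false; v3 ↦ true; v4 ↦ true; v5 ↦ false; v6 ↦ false; v7 ↦ true

(v4) alone gives v4 = true.
(NOT v5) alone gives v5 = false.
(NOT v2) alone gives v2 = false.
(v1) alone gives v1 = true.
(v7) alone gives v7 = true.
(v3) alone gives v3 = true.
Every clause is now satisfied; v6 is unconstrained.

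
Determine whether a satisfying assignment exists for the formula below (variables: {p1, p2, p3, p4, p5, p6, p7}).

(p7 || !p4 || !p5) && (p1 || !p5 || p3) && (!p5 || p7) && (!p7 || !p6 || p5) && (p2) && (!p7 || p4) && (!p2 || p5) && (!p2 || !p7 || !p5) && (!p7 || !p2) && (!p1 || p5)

The clause (p2) is unit, so p2 = true.
The clause (p5) is unit, so p5 = true.
The clause (p7) is unit, so p7 = true.
Now (!p7) is unsatisfied and unit — conflict.
No assignment satisfies every clause.

No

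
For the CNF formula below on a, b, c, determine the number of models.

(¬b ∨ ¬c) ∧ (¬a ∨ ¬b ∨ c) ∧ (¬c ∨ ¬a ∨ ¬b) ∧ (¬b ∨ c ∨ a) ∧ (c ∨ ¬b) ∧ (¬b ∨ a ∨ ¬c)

4

There are 2^3 = 8 truth assignments over (a, b, c).
Check each against the 6 clauses (columns in the order a, b, c):
  F F F  ✓ satisfies all
  F F T  ✓ satisfies all
  F T F  ✗ fails (¬b ∨ c ∨ a)
  F T T  ✗ fails (¬b ∨ ¬c)
  T F F  ✓ satisfies all
  T F T  ✓ satisfies all
  T T F  ✗ fails (¬a ∨ ¬b ∨ c)
  T T T  ✗ fails (¬b ∨ ¬c)
4 of the 8 rows are models.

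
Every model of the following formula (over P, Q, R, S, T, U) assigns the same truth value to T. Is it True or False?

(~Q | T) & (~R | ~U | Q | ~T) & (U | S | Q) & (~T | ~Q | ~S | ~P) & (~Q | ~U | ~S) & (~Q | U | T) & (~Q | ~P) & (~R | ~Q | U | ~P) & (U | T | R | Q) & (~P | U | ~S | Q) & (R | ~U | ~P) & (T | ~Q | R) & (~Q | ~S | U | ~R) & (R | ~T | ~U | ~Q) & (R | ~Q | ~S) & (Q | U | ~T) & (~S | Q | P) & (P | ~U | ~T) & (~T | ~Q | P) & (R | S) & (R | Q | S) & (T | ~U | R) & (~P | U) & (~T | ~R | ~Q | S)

False

Suppose T = 1.
Try Q = 0.
From the singleton clause (U), U = 1.
From the singleton clause (~R), R = 0.
From the singleton clause (~P), P = 0.
Now (P) is unsatisfied and unit — conflict.
That branch fails; take Q = 1 instead.
From the singleton clause (~P), P = 0.
Now (P) is unsatisfied and unit — conflict.
Both values of Q lead to a conflict.
So every satisfying assignment has T = False.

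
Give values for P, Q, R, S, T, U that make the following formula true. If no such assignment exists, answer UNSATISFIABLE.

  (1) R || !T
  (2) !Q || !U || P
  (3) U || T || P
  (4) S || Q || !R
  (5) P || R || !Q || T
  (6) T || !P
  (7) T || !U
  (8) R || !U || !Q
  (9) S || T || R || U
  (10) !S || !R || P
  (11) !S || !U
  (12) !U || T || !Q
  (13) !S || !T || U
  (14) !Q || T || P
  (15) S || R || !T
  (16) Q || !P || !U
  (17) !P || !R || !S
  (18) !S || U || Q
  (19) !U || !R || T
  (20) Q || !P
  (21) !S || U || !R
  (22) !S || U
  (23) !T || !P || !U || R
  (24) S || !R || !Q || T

Case R = true:
Case S = false:
(Q) alone gives Q = true.
(T) alone gives T = true.
Case U = true:
(P) alone gives P = true.
This assignment satisfies each clause.

P=true,  Q=true,  R=true,  S=false,  T=true,  U=true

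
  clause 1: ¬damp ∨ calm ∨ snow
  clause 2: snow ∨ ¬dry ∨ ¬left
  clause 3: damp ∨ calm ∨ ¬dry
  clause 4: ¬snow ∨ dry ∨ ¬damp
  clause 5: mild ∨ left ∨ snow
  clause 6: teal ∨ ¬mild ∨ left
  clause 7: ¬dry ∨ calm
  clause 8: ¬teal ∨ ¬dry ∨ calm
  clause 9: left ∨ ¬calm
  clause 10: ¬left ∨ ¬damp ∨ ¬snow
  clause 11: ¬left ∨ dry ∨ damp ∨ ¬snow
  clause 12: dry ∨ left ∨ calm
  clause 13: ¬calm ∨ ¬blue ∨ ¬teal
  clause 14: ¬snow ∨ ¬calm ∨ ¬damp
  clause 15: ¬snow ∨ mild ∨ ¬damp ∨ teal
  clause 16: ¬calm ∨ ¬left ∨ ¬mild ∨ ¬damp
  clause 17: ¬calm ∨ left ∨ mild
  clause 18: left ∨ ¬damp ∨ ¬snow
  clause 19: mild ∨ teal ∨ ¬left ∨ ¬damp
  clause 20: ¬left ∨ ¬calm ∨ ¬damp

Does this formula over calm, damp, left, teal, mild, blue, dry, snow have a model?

Satisfiable

Suppose dry = False.
Suppose snow = False.
Suppose damp = False.
Suppose mild = False.
The clause (left) is unit, so left = True.
Suppose calm = True.
Suppose blue = False.
Every clause is now satisfied; teal is unconstrained.
A satisfying assignment: calm ↦ True, damp ↦ False, left ↦ True, teal ↦ False, mild ↦ False, blue ↦ False, dry ↦ False, snow ↦ False.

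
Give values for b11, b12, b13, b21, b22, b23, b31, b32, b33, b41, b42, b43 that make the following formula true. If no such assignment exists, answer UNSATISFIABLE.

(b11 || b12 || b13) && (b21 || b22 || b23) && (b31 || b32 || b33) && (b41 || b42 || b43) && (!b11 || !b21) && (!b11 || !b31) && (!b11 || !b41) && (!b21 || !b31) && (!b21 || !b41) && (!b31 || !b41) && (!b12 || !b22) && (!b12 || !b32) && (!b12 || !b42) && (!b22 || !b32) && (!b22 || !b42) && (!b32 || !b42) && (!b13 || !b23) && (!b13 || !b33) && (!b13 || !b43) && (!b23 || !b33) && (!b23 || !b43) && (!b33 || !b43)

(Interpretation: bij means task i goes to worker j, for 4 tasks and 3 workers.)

Branch on b11: set b11 = false.
Branch on b12: set b12 = true.
The clause (!b22) is unit, so b22 = false.
The clause (!b32) is unit, so b32 = false.
The clause (!b42) is unit, so b42 = false.
Branch on b21: set b21 = true.
The clause (!b31) is unit, so b31 = false.
The clause (b33) is unit, so b33 = true.
The clause (!b41) is unit, so b41 = false.
The clause (b43) is unit, so b43 = true.
But (!b43) is also a unit clause — contradiction.
Backtrack on b21: now try b21 = false.
The clause (b23) is unit, so b23 = true.
The clause (!b13) is unit, so b13 = false.
The clause (!b33) is unit, so b33 = false.
The clause (b31) is unit, so b31 = true.
The clause (!b41) is unit, so b41 = false.
The clause (b43) is unit, so b43 = true.
But (!b43) is also a unit clause — contradiction.
Neither b21 = true nor b21 = false works.
Backtrack on b12: now try b12 = false.
The clause (b13) is unit, so b13 = true.
The clause (!b23) is unit, so b23 = false.
The clause (!b33) is unit, so b33 = false.
The clause (!b43) is unit, so b43 = false.
Branch on b21: set b21 = true.
The clause (!b31) is unit, so b31 = false.
The clause (b32) is unit, so b32 = true.
The clause (!b41) is unit, so b41 = false.
The clause (b42) is unit, so b42 = true.
But (!b42) is also a unit clause — contradiction.
Backtrack on b21: now try b21 = false.
The clause (b22) is unit, so b22 = true.
The clause (!b32) is unit, so b32 = false.
The clause (b31) is unit, so b31 = true.
The clause (!b41) is unit, so b41 = false.
The clause (b42) is unit, so b42 = true.
But (!b42) is also a unit clause — contradiction.
Neither b21 = true nor b21 = false works.
Neither b12 = true nor b12 = false works.
Backtrack on b11: now try b11 = true.
The clause (!b21) is unit, so b21 = false.
The clause (!b31) is unit, so b31 = false.
The clause (!b41) is unit, so b41 = false.
Branch on b22: set b22 = true.
The clause (!b12) is unit, so b12 = false.
The clause (!b32) is unit, so b32 = false.
The clause (b33) is unit, so b33 = true.
The clause (!b42) is unit, so b42 = false.
The clause (b43) is unit, so b43 = true.
But (!b43) is also a unit clause — contradiction.
Backtrack on b22: now try b22 = false.
The clause (b23) is unit, so b23 = true.
The clause (!b13) is unit, so b13 = false.
The clause (!b33) is unit, so b33 = false.
The clause (b32) is unit, so b32 = true.
The clause (!b12) is unit, so b12 = false.
The clause (!b42) is unit, so b42 = false.
The clause (b43) is unit, so b43 = true.
But (!b43) is also a unit clause — contradiction.
Neither b22 = true nor b22 = false works.
Neither b11 = true nor b11 = false works.

UNSATISFIABLE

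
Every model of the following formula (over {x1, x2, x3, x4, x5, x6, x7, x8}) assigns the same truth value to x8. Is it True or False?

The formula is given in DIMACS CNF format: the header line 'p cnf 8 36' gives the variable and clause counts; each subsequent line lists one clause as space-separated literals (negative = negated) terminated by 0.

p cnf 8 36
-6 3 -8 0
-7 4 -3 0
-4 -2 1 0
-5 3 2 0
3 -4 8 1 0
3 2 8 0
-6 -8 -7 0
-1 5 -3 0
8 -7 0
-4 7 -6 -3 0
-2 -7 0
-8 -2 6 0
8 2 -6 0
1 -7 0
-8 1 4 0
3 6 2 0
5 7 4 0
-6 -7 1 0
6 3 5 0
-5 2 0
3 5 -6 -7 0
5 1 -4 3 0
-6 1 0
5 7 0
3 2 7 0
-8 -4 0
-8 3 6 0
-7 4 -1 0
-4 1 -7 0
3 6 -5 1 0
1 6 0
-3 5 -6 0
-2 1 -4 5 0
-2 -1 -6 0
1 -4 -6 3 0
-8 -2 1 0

Suppose x8 = True.
The clause (¬x4) is unit, so x4 = False.
The clause (x1) is unit, so x1 = True.
The clause (¬x7) is unit, so x7 = False.
The clause (x5) is unit, so x5 = True.
The clause (x2) is unit, so x2 = True.
The clause (x6) is unit, so x6 = True.
But (¬x6) is also a unit clause — contradiction.
So every satisfying assignment has x8 = False.

False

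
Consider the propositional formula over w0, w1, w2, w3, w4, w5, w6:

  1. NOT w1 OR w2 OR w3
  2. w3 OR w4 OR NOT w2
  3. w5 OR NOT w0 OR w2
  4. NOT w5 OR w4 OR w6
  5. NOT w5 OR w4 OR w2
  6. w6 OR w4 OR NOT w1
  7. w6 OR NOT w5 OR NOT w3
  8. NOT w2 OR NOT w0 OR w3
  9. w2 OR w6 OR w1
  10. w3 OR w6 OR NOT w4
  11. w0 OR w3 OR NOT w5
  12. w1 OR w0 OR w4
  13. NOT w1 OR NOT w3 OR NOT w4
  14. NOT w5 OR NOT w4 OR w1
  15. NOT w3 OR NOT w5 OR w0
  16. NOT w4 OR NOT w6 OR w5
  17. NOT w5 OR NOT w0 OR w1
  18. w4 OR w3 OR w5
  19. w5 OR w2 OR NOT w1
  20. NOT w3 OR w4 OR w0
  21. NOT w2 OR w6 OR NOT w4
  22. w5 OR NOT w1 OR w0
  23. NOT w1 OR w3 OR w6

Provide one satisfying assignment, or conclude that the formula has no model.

w0=true,  w1=true,  w2=true,  w3=true,  w4=false,  w5=true,  w6=true

Try w1 = true.
Try w2 = true.
Try w3 = true.
(NOT w4) alone gives w4 = false.
(w6) alone gives w6 = true.
(w0) alone gives w0 = true.
No clause remains; w5 is free.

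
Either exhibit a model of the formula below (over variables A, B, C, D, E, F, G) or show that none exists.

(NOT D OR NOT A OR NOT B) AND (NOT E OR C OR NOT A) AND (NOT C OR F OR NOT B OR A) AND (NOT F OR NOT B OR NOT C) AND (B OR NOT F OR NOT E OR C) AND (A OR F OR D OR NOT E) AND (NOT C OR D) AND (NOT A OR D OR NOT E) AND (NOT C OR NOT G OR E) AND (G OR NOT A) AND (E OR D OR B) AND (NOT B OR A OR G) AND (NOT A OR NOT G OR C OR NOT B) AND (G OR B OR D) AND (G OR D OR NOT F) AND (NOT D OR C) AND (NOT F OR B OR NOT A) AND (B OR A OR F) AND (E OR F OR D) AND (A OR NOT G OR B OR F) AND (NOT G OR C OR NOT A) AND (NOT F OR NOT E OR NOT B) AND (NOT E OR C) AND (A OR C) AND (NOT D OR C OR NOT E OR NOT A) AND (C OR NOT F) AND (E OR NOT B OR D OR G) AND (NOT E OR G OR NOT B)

A=false; B=false; C=true; D=true; E=true; F=true; G=true

Branch on C: set C = true.
From the singleton clause (D), D = true.
Branch on A: set A = false.
Branch on F: set F = true.
From the singleton clause (NOT B), B = false.
Branch on G: set G = true.
From the singleton clause (E), E = true.
This assignment satisfies each clause.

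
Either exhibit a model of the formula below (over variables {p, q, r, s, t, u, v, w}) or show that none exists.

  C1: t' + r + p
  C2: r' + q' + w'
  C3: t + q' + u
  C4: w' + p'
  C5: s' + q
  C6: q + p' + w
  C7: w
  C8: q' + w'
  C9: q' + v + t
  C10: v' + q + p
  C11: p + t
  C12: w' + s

UNSATISFIABLE

(w) alone gives w = 1.
(p') alone gives p = 0.
(q') alone gives q = 0.
(s') alone gives s = 0.
Now (s) is unsatisfied and unit — conflict.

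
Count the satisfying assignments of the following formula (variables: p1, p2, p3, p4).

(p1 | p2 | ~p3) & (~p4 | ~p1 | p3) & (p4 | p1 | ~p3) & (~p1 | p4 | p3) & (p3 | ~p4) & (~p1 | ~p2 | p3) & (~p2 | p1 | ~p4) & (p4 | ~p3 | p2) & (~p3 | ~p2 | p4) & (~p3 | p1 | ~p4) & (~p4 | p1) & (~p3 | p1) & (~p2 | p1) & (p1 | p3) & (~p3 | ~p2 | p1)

2

There are 2^4 = 16 truth assignments over (p1, p2, p3, p4).
Split on p4. With p4 = 1, the clauses containing p4 are satisfied and ~p4 drops from the rest; 2 of the 2^3 = 8 assignments to the other variables satisfy what remains.
With p4 = 0, by the same count on the reduced clause set, 0 assignments work.
(One model: p1=T, p2=F, p3=T, p4=T.)
Total: 2 + 0 = 2.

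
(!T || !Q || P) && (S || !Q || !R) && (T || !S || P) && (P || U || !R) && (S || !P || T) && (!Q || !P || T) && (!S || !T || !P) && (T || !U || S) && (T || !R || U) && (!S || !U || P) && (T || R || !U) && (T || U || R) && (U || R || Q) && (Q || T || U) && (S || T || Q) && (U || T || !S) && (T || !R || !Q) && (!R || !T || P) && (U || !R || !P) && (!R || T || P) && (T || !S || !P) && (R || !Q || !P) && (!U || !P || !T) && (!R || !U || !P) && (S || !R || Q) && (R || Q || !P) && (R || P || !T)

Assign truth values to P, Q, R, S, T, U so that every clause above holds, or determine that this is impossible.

UNSATISFIABLE

Suppose T = false.
Suppose S = false.
From the singleton clause (!P), P = false.
From the singleton clause (!U), U = false.
From the singleton clause (!R), R = false.
But (R) is also a unit clause — contradiction.
Undo S and try S = true.
From the singleton clause (P), P = true.
But (!P) is also a unit clause — contradiction.
Either choice for S ends in contradiction.
Undo T and try T = true.
Suppose Q = false.
Suppose S = false.
From the singleton clause (!R), R = false.
From the singleton clause (U), U = true.
From the singleton clause (!P), P = false.
But (P) is also a unit clause — contradiction.
Undo S and try S = true.
From the singleton clause (!P), P = false.
From the singleton clause (!U), U = false.
From the singleton clause (!R), R = false.
But (R) is also a unit clause — contradiction.
Either choice for S ends in contradiction.
Undo Q and try Q = true.
From the singleton clause (P), P = true.
From the singleton clause (!S), S = false.
From the singleton clause (!R), R = false.
But (R) is also a unit clause — contradiction.
Either choice for Q ends in contradiction.
Either choice for T ends in contradiction.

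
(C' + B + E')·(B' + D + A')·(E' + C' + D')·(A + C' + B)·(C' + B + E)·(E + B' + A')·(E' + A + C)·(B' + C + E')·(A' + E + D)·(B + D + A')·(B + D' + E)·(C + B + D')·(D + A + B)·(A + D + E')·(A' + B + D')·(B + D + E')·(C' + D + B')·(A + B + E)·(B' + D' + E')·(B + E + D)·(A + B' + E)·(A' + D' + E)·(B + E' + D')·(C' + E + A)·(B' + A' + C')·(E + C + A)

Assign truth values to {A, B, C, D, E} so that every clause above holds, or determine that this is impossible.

UNSATISFIABLE

Case C = 0:
Case E = 0:
Unit clause (A) forces A = 1.
Unit clause (B') forces B = 0.
Unit clause (D) forces D = 1.
Now (D') is unsatisfied and unit — conflict.
Backtrack on E: now try E = 1.
Unit clause (A) forces A = 1.
Unit clause (B') forces B = 0.
Unit clause (D) forces D = 1.
Now (D') is unsatisfied and unit — conflict.
Both values of E lead to a conflict.
Backtrack on C: now try C = 1.
Case B = 1:
Unit clause (D) forces D = 1.
Unit clause (E') forces E = 0.
Unit clause (A') forces A = 0.
Now (A) is unsatisfied and unit — conflict.
Backtrack on B: now try B = 0.
Unit clause (E') forces E = 0.
Now (E) is unsatisfied and unit — conflict.
Both values of B lead to a conflict.
Both values of C lead to a conflict.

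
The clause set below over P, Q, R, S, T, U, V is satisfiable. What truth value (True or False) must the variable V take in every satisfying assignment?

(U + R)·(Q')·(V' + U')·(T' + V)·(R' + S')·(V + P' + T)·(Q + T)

True

Suppose V = 0.
From the singleton clause (Q'), Q = 0.
From the singleton clause (T'), T = 0.
Now (T) is unsatisfied and unit — conflict.
So every satisfying assignment has V = True.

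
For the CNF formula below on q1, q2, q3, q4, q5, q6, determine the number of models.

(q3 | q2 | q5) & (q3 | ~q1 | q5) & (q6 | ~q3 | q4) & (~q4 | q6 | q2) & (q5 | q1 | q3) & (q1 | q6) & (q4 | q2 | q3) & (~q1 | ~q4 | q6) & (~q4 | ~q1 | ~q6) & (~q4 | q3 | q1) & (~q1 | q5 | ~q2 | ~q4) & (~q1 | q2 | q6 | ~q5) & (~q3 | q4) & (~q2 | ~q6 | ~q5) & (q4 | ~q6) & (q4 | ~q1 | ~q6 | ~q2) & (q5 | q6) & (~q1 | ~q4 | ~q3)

There are 2^6 = 64 truth assignments over (q1, q2, q3, q4, q5, q6).
Split on q6. With q6 = 1, the clauses containing q6 are satisfied and ~q6 drops from the rest; 3 of the 2^5 = 32 assignments to the other variables satisfy what remains.
With q6 = 0, by the same count on the reduced clause set, 1 assignment works.
Total: 3 + 1 = 4.

4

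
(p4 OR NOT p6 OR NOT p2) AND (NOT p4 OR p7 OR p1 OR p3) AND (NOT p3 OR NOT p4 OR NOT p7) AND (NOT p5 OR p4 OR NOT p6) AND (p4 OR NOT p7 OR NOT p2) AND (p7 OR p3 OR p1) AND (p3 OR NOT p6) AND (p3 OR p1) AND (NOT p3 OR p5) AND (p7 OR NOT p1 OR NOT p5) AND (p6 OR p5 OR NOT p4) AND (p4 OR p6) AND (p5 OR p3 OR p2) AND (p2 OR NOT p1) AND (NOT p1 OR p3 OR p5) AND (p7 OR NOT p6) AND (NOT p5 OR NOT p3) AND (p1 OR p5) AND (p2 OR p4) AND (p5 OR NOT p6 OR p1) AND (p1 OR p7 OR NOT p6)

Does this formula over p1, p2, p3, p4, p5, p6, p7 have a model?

Branch on p3: set p3 = false.
From the singleton clause (NOT p6), p6 = false.
From the singleton clause (p1), p1 = true.
From the singleton clause (p4), p4 = true.
From the singleton clause (p5), p5 = true.
From the singleton clause (p7), p7 = true.
From the singleton clause (p2), p2 = true.
All clauses are satisfied.
A satisfying assignment: p1 ↦ true, p2 ↦ true, p3 ↦ false, p4 ↦ true, p5 ↦ true, p6 ↦ false, p7 ↦ true.

Yes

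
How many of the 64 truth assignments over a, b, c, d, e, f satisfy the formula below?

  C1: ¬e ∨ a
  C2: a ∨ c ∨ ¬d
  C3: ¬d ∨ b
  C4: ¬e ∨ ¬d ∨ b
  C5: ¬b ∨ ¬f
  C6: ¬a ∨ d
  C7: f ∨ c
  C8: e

There are 2^6 = 64 truth assignments over (a, b, c, d, e, f).
Split on c. With c = True, the clauses containing c are satisfied and ¬c drops from the rest; 1 of the 2^5 = 32 assignments to the other variables satisfy what remains.
With c = False, by the same count on the reduced clause set, 0 assignments work.
Total: 1 + 0 = 1.

1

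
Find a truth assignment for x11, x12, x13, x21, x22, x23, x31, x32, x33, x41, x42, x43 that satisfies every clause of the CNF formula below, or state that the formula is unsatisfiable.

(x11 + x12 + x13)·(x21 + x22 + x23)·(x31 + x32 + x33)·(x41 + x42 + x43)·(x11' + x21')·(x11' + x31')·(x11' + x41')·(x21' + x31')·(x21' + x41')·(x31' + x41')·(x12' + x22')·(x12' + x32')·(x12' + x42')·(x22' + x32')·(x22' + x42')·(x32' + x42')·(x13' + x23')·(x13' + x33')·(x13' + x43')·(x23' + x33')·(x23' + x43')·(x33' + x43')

UNSATISFIABLE

Try x11 = 0.
Try x12 = 1.
Unit clause (x22') forces x22 = 0.
Unit clause (x32') forces x32 = 0.
Unit clause (x42') forces x42 = 0.
Try x21 = 1.
Unit clause (x31') forces x31 = 0.
Unit clause (x33) forces x33 = 1.
Unit clause (x41') forces x41 = 0.
Unit clause (x43) forces x43 = 1.
That conflicts with the unit clause (x43').
Undo x21 and try x21 = 0.
Unit clause (x23) forces x23 = 1.
Unit clause (x13') forces x13 = 0.
Unit clause (x33') forces x33 = 0.
Unit clause (x31) forces x31 = 1.
Unit clause (x41') forces x41 = 0.
Unit clause (x43) forces x43 = 1.
That conflicts with the unit clause (x43').
Either choice for x21 ends in contradiction.
Undo x12 and try x12 = 0.
Unit clause (x13) forces x13 = 1.
Unit clause (x23') forces x23 = 0.
Unit clause (x33') forces x33 = 0.
Unit clause (x43') forces x43 = 0.
Try x21 = 1.
Unit clause (x31') forces x31 = 0.
Unit clause (x32) forces x32 = 1.
Unit clause (x41') forces x41 = 0.
Unit clause (x42) forces x42 = 1.
That conflicts with the unit clause (x42').
Undo x21 and try x21 = 0.
Unit clause (x22) forces x22 = 1.
Unit clause (x32') forces x32 = 0.
Unit clause (x31) forces x31 = 1.
Unit clause (x41') forces x41 = 0.
Unit clause (x42) forces x42 = 1.
That conflicts with the unit clause (x42').
Either choice for x21 ends in contradiction.
Either choice for x12 ends in contradiction.
Undo x11 and try x11 = 1.
Unit clause (x21') forces x21 = 0.
Unit clause (x31') forces x31 = 0.
Unit clause (x41') forces x41 = 0.
Try x22 = 1.
Unit clause (x12') forces x12 = 0.
Unit clause (x32') forces x32 = 0.
Unit clause (x33) forces x33 = 1.
Unit clause (x42') forces x42 = 0.
Unit clause (x43) forces x43 = 1.
That conflicts with the unit clause (x43').
Undo x22 and try x22 = 0.
Unit clause (x23) forces x23 = 1.
Unit clause (x13') forces x13 = 0.
Unit clause (x33') forces x33 = 0.
Unit clause (x32) forces x32 = 1.
Unit clause (x12') forces x12 = 0.
Unit clause (x42') forces x42 = 0.
Unit clause (x43) forces x43 = 1.
That conflicts with the unit clause (x43').
Either choice for x22 ends in contradiction.
Either choice for x11 ends in contradiction.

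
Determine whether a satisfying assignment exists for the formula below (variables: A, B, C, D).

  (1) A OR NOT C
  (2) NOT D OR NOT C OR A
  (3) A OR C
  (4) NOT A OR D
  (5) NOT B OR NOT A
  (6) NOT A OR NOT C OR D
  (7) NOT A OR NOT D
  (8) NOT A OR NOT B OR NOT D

Suppose A = true.
(D) alone gives D = true.
Now (NOT D) is unsatisfied and unit — conflict.
That branch fails; take A = false instead.
(NOT C) alone gives C = false.
Now (C) is unsatisfied and unit — conflict.
Neither A = true nor A = false works.
No assignment satisfies every clause.

No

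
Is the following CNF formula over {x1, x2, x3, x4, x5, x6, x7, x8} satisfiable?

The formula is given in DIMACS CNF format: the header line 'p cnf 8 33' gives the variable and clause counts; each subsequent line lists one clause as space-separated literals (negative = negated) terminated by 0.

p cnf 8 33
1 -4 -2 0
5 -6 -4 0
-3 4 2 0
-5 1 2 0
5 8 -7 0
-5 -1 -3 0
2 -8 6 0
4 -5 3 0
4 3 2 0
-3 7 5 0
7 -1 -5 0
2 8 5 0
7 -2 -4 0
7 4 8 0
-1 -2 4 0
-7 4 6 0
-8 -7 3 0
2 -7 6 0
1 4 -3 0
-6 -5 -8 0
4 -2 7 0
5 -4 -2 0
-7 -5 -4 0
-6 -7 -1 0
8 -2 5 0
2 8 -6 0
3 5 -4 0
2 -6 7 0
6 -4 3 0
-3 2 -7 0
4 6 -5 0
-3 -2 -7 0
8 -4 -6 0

Case x1 = True:
Case x5 = False:
Case x6 = False:
Case x8 = True:
The clause (x2) is unit, so x2 = True.
The clause (x4) is unit, so x4 = True.
Now (¬x4) is unsatisfied and unit — conflict.
Backtrack on x8: now try x8 = False.
The clause (¬x7) is unit, so x7 = False.
The clause (¬x3) is unit, so x3 = False.
The clause (x2) is unit, so x2 = True.
Now (¬x2) is unsatisfied and unit — conflict.
Neither x8 = True nor x8 = False works.
Backtrack on x6: now try x6 = True.
The clause (¬x4) is unit, so x4 = False.
The clause (¬x2) is unit, so x2 = False.
The clause (¬x3) is unit, so x3 = False.
Now (x3) is unsatisfied and unit — conflict.
Neither x6 = True nor x6 = False works.
Backtrack on x5: now try x5 = True.
The clause (¬x3) is unit, so x3 = False.
The clause (x4) is unit, so x4 = True.
The clause (x7) is unit, so x7 = True.
Now (¬x7) is unsatisfied and unit — conflict.
Neither x5 = True nor x5 = False works.
Backtrack on x1: now try x1 = False.
Case x4 = False:
The clause (¬x3) is unit, so x3 = False.
The clause (¬x5) is unit, so x5 = False.
The clause (x2) is unit, so x2 = True.
The clause (x7) is unit, so x7 = True.
The clause (x8) is unit, so x8 = True.
Now (¬x8) is unsatisfied and unit — conflict.
Backtrack on x4: now try x4 = True.
The clause (¬x2) is unit, so x2 = False.
The clause (¬x5) is unit, so x5 = False.
The clause (¬x6) is unit, so x6 = False.
The clause (¬x8) is unit, so x8 = False.
Now (x8) is unsatisfied and unit — conflict.
Neither x4 = True nor x4 = False works.
Neither x1 = True nor x1 = False works.
No assignment satisfies every clause.

No, unsatisfiable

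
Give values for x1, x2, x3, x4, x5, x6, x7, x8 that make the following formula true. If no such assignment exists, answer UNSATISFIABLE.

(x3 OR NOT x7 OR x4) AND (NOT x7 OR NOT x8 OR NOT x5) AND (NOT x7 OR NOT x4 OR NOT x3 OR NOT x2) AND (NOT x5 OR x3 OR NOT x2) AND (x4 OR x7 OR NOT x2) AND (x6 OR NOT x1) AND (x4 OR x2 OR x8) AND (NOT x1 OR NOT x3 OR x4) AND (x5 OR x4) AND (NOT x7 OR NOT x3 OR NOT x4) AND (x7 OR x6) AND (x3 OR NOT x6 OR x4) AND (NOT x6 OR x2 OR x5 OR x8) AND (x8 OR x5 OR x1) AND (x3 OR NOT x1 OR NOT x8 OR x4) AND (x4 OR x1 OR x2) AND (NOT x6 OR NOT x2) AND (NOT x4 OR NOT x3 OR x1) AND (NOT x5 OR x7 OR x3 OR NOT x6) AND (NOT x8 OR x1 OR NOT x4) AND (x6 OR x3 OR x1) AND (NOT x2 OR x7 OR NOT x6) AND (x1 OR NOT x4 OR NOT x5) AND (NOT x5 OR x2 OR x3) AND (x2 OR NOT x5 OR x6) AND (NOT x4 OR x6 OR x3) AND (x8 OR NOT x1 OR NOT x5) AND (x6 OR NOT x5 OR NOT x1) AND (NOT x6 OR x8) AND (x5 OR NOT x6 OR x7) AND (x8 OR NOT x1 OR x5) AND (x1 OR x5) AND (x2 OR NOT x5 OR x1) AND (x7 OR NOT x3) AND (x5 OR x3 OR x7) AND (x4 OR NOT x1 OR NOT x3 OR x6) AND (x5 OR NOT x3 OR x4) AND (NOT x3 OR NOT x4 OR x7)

Suppose x6 = true.
The clause (NOT x2) is unit, so x2 = false.
The clause (x8) is unit, so x8 = true.
Suppose x7 = true.
The clause (NOT x5) is unit, so x5 = false.
The clause (x4) is unit, so x4 = true.
The clause (NOT x3) is unit, so x3 = false.
The clause (x1) is unit, so x1 = true.
Every clause now holds.

x1=true,  x2=false,  x3=false,  x4=true,  x5=false,  x6=true,  x7=true,  x8=true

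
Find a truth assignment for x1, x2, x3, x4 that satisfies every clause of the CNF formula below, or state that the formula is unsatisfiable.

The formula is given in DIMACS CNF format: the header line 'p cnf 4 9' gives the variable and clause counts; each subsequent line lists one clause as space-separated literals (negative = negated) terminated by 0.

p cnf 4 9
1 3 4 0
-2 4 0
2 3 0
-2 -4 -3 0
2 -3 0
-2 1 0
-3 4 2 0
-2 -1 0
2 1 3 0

Case x2 = False:
The clause (x3) is unit, so x3 = True.
But (¬x3) is also a unit clause — contradiction.
Undo x2 and try x2 = True.
The clause (x4) is unit, so x4 = True.
The clause (¬x3) is unit, so x3 = False.
The clause (x1) is unit, so x1 = True.
But (¬x1) is also a unit clause — contradiction.
Both values of x2 lead to a conflict.

UNSATISFIABLE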